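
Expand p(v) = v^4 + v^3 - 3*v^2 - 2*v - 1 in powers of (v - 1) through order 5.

Differentiate repeatedly and evaluate at the center.

(v - 1)^4 + 5*(v - 1)^3 + 6*(v - 1)^2 - (v - 1) - 4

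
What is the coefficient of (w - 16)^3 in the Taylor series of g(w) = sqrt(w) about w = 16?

1/16384

Differentiate repeatedly and evaluate at the center.
g(16) = 4
g′(16) = 1/8
g′′(16) = -1/256
g′′′(16) = 3/8192
So c_3 = g′′′(16)/3! = 1/16384.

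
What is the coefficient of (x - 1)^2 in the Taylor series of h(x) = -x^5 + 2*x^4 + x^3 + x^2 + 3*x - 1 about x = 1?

Differentiate repeatedly and evaluate at the center.
h(1) = 5
h′(1) = 11
h′′(1) = 12
So c_2 = h′′(1)/2! = 6.

6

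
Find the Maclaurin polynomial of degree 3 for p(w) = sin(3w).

p(0) = 0
p′(0) = 3
p′′(0) = 0
p′′′(0) = -27

-9*w^3/2 + 3*w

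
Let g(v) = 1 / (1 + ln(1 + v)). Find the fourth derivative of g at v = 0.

88

Write 1/(1+u) = 1 - u + u^2 - u^3 + ... and substitute the series for u.
From the series, [v^4] g = 11/3; multiply by 4! = 24 to get 88.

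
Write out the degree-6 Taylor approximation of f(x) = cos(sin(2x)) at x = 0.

-148*x^6/45 + 10*x^4/3 - 2*x^2 + 1

Let u equal the inner series; expand the outer function in u and truncate.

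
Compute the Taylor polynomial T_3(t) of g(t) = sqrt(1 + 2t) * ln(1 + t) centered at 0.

-2*t^3/3 + t^2/2 + t

Take the Cauchy product of the two expansions.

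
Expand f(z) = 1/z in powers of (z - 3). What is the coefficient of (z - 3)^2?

[(z - 3)^0] = 1/3;  [(z - 3)^1] = -1/9;  [(z - 3)^2] = 1/27.

1/27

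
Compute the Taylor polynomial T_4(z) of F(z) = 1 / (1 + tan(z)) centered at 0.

Expand as Σ (-1)^k u^k with u equal to the inner function's series.
F(0) = 1
F′(0) = -1
F′′(0) = 2
F′′′(0) = -8
F^(4)(0) = 40
Dividing each by k! gives the coefficients c_0, ..., c_4.

5*z^4/3 - 4*z^3/3 + z^2 - z + 1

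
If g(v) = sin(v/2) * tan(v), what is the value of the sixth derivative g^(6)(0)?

691/16

Multiply the two series term by term and collect like powers.
The coefficient of v^6 in the expansion is 691/11520, so g^(6)(0) = 6! * (691/11520) = 691/16.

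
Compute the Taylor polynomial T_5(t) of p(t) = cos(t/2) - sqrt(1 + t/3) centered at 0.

-7*t^5/62208 + t^4/324 - t^3/432 - t^2/9 - t/6

Expand each term separately and add.
p(0) = 0
p′(0) = -1/6
p′′(0) = -2/9
p′′′(0) = -1/72
p^(4)(0) = 2/27
p^(5)(0) = -35/2592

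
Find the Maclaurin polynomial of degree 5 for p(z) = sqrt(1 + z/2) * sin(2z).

Multiply the two series term by term and collect like powers.
[z^0] = 0;  [z^1] = 2;  [z^2] = 1/2;  [z^3] = -67/48;  [z^4] = -61/192;  [z^5] = 4661/15360.

4661*z^5/15360 - 61*z^4/192 - 67*z^3/48 + z^2/2 + 2*z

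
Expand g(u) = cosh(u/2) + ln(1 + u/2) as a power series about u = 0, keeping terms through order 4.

Combine the two series term by term.

-5*u^4/384 + u^3/24 + u/2 + 1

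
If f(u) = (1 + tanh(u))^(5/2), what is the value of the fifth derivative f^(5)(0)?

125/32

Compose series: expand the inner function first, then feed it into the outer expansion.
The coefficient of u^5 in the expansion is 25/768, so f^(5)(0) = 5! * (25/768) = 125/32.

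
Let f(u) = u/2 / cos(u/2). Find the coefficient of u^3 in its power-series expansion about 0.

Divide the numerator series by the denominator series (power-series long division).
f(0) = 0
f′(0) = 1/2
f′′(0) = 0
f′′′(0) = 3/8
So c_3 = f′′′(0)/3! = 1/16.

1/16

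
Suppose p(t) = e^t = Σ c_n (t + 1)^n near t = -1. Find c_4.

e^(-1)/24

c_4 = p^(4)(-1)/4! = e^(-1)/24.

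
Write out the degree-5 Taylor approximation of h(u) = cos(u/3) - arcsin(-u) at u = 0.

3*u^5/40 + u^4/1944 + u^3/6 - u^2/18 + u + 1

Combine the two series term by term.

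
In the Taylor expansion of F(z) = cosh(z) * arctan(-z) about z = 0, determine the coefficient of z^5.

-3/40

Take the Cauchy product of the two expansions.
F(0) = 0
F′(0) = -1
F′′(0) = 0
F′′′(0) = -1
F^(4)(0) = 0
F^(5)(0) = -9
So c_5 = F^(5)(0)/5! = -3/40.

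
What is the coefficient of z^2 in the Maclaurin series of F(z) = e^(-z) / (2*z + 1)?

Multiply the numerator's expansion by the denominator's geometric series.
F(0) = 1
F′(0) = -3
F′′(0) = 13

13/2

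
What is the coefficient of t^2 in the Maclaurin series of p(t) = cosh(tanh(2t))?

Plug the Maclaurin series of the inner function into that of the outer and collect terms.
p(0) = 1
p′(0) = 0
p′′(0) = 4
So c_2 = p′′(0)/2! = 2.

2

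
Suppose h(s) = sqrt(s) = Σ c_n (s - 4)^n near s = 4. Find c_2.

Compute the successive derivatives at the expansion point and divide by k!.
h(4) = 2
h′(4) = 1/4
h′′(4) = -1/32

-1/64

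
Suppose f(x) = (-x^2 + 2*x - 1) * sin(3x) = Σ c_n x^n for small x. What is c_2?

6

Shift and add copies of the series according to the polynomial's terms.
f(0) = 0
f′(0) = -3
f′′(0) = 12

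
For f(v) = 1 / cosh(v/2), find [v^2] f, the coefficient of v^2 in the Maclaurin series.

-1/8

Write the quotient as an unknown series and match coefficients against numerator = denominator · series.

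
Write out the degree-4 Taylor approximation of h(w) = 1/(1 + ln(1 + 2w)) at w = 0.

Let u equal the inner series; expand the outer function in u and truncate.
h(0) = 1
h′(0) = -2
h′′(0) = 12
h′′′(0) = -112
h^(4)(0) = 1408

176*w^4/3 - 56*w^3/3 + 6*w^2 - 2*w + 1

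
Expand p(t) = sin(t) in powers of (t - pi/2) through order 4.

(t - pi/2)^4/24 - (t - pi/2)^2/2 + 1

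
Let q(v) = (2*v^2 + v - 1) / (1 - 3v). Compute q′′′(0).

-72

Shift and add copies of the series according to the polynomial's terms.
The coefficient of v^3 in the expansion is -12, so q′′′(0) = 3! * (-12) = -72.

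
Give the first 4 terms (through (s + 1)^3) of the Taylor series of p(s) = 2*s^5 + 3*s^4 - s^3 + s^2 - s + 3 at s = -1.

[(s + 1)^0] = 7;  [(s + 1)^1] = -8;  [(s + 1)^2] = 2;  [(s + 1)^3] = 7.

7*(s + 1)^3 + 2*(s + 1)^2 - 8*(s + 1) + 7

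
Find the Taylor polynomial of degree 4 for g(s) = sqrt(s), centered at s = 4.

-5*(s - 4)^4/16384 + (s - 4)^3/512 - (s - 4)^2/64 + (s - 4)/4 + 2

g(4) = 2
g′(4) = 1/4
g′′(4) = -1/32
g′′′(4) = 3/256
g^(4)(4) = -15/2048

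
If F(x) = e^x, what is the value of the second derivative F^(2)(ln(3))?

3

The coefficient of (x - ln(3))^2 in the expansion is 3/2, so F′′(ln(3)) = 2! * (3/2) = 3.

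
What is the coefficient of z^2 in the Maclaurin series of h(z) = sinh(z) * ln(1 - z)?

-1

Take the Cauchy product of the two expansions.
[z^0] = 0;  [z^1] = 0;  [z^2] = -1.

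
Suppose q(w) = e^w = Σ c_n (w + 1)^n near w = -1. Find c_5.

e^(-1)/120

q(-1) = e^(-1)
q′(-1) = e^(-1)
q′′(-1) = e^(-1)
q′′′(-1) = e^(-1)
q^(4)(-1) = e^(-1)
q^(5)(-1) = e^(-1)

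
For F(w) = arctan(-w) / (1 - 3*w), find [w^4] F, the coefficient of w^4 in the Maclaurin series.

-26

Use 1/(1 - r) = Σ r^k on the denominator, then take the Cauchy product.
F(0) = 0
F′(0) = -1
F′′(0) = -6
F′′′(0) = -52
F^(4)(0) = -624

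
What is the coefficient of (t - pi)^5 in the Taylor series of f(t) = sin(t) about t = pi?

-1/120

Differentiate repeatedly and evaluate at the center.
f(pi) = 0
f′(pi) = -1
f′′(pi) = 0
f′′′(pi) = 1
f^(4)(pi) = 0
f^(5)(pi) = -1
So c_5 = f^(5)(pi)/5! = -1/120.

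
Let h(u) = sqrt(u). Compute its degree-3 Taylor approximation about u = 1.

(u - 1)^3/16 - (u - 1)^2/8 + (u - 1)/2 + 1

h(1) = 1
h′(1) = 1/2
h′′(1) = -1/4
h′′′(1) = 3/8
Dividing each by k! gives the coefficients c_0, ..., c_3.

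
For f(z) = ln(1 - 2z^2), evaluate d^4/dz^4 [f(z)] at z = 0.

From the series, [z^4] f = -2; multiply by 4! = 24 to get -48.

-48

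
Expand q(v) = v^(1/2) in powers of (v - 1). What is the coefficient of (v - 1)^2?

Use the known series and substitute for the argument.
q(1) = 1
q′(1) = 1/2
q′′(1) = -1/4

-1/8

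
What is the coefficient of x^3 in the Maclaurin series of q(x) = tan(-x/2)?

-1/24

q(0) = 0
q′(0) = -1/2
q′′(0) = 0
q′′′(0) = -1/4
So c_3 = q′′′(0)/3! = -1/24.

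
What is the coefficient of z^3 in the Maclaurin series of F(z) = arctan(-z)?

[z^0] = 0;  [z^1] = -1;  [z^2] = 0;  [z^3] = 1/3.
So c_3 = F′′′(0)/3! = 1/3.

1/3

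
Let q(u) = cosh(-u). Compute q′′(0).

The coefficient of u^2 in the expansion is 1/2, so q′′(0) = 2! * (1/2) = 1.

1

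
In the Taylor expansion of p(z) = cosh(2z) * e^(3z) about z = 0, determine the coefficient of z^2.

13/2

Expand each factor separately, then convolve coefficients.
[z^0] = 1;  [z^1] = 3;  [z^2] = 13/2.
So c_2 = p′′(0)/2! = 13/2.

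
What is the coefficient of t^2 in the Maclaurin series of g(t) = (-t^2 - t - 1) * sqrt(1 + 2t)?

Shift and add copies of the series according to the polynomial's terms.
g(0) = -1
g′(0) = -2
g′′(0) = -3
Dividing each by k! gives the coefficients c_0, ..., c_2.

-3/2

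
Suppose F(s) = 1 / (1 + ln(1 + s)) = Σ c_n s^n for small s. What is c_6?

3289/360

Expand as Σ (-1)^k u^k with u equal to the inner function's series.
[s^0] = 1;  [s^1] = -1;  [s^2] = 3/2;  [s^3] = -7/3;  [s^4] = 11/3;  [s^5] = -347/60;  [s^6] = 3289/360.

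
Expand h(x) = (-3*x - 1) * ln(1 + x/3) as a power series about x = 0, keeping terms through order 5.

41*x^5/4860 - 11*x^4/324 + 25*x^3/162 - 17*x^2/18 - x/3

Shift and add copies of the series according to the polynomial's terms.
h(0) = 0
h′(0) = -1/3
h′′(0) = -17/9
h′′′(0) = 25/27
h^(4)(0) = -22/27
h^(5)(0) = 82/81
Then c_k = h^(k)(0)/k! gives each Taylor coefficient.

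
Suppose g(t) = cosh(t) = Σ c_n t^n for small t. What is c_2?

[t^0] = 1;  [t^1] = 0;  [t^2] = 1/2.

1/2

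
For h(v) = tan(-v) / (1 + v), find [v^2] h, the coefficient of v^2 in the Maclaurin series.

1

Take the Cauchy product of the two expansions.
h(0) = 0
h′(0) = -1
h′′(0) = 2
So c_2 = h′′(0)/2! = 1.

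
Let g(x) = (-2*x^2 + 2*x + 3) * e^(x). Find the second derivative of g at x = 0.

Distribute the polynomial across the series and collect like powers.
The coefficient of x^2 in the expansion is 3/2, so g′′(0) = 2! * (3/2) = 3.

3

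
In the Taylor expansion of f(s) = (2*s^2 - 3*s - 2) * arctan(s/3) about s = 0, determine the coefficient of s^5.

Multiply each power in the prefactor through the base expansion.
f(0) = 0
f′(0) = -2/3
f′′(0) = -2
f′′′(0) = 112/27
f^(4)(0) = 8/9
f^(5)(0) = -256/81
The Taylor polynomial is Σ f^(k)(0)/k! · s^k.

-32/1215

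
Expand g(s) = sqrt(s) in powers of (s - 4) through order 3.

(s - 4)^3/512 - (s - 4)^2/64 + (s - 4)/4 + 2

g(4) = 2
g′(4) = 1/4
g′′(4) = -1/32
g′′′(4) = 3/256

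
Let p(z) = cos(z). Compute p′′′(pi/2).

Apply the Taylor formula c_k = f^(k)(a)/k!.
The coefficient of (z - pi/2)^3 in the expansion is 1/6, so p′′′(pi/2) = 3! * (1/6) = 1.

1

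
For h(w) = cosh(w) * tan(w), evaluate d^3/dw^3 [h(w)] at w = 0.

Expand each factor separately, then convolve coefficients.
From the series, [w^3] h = 5/6; multiply by 3! = 6 to get 5.

5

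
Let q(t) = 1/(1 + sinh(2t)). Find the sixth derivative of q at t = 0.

78848

Plug the Maclaurin series of the inner function into that of the outer and collect terms.
The coefficient of t^6 in the expansion is 4928/45, so q^(6)(0) = 6! * (4928/45) = 78848.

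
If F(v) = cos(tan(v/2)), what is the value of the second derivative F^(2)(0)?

-1/4

Let u equal the inner series; expand the outer function in u and truncate.
The coefficient of v^2 in the expansion is -1/8, so F′′(0) = 2! * (-1/8) = -1/4.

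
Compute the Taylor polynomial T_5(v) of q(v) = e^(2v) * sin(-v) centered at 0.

-41*v^5/120 - v^4 - 11*v^3/6 - 2*v^2 - v

Write out both Maclaurin series and multiply, keeping only the needed powers.
[v^0] = 0;  [v^1] = -1;  [v^2] = -2;  [v^3] = -11/6;  [v^4] = -1;  [v^5] = -41/120.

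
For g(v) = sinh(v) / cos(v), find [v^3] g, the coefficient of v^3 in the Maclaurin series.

2/3

Divide the numerator series by the denominator series (power-series long division).
[v^0] = 0;  [v^1] = 1;  [v^2] = 0;  [v^3] = 2/3.
So c_3 = g′′′(0)/3! = 2/3.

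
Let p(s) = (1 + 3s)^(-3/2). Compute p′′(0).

The coefficient of s^2 in the expansion is 135/8, so p′′(0) = 2! * (135/8) = 135/4.

135/4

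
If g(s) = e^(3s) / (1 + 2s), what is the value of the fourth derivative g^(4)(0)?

Take the Cauchy product of the two expansions.
From the series, [s^4] g = 35/8; multiply by 4! = 24 to get 105.

105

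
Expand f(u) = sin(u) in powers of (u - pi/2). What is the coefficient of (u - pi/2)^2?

f(pi/2) = 1
f′(pi/2) = 0
f′′(pi/2) = -1

-1/2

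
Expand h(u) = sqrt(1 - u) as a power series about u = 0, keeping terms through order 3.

-u^3/16 - u^2/8 - u/2 + 1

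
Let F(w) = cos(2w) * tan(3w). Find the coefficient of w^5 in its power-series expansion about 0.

Write out both Maclaurin series and multiply, keeping only the needed powers.
[w^0] = 0;  [w^1] = 3;  [w^2] = 0;  [w^3] = 3;  [w^4] = 0;  [w^5] = 82/5.

82/5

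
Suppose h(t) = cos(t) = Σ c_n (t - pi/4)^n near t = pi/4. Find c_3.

sqrt(2)/12

h(pi/4) = sqrt(2)/2
h′(pi/4) = -sqrt(2)/2
h′′(pi/4) = -sqrt(2)/2
h′′′(pi/4) = sqrt(2)/2
Then c_k = h^(k)(pi/4)/k! gives each Taylor coefficient.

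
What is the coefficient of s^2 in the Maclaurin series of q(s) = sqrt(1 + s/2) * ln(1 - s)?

-3/4

Write out both Maclaurin series and multiply, keeping only the needed powers.
q(0) = 0
q′(0) = -1
q′′(0) = -3/2
The Taylor polynomial is Σ q^(k)(0)/k! · s^k.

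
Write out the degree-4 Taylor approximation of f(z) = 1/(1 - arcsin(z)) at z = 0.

Plug the Maclaurin series of the inner function into that of the outer and collect terms.
f(0) = 1
f′(0) = 1
f′′(0) = 2
f′′′(0) = 7
f^(4)(0) = 32

4*z^4/3 + 7*z^3/6 + z^2 + z + 1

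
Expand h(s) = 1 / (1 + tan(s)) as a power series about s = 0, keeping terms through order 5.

Use the geometric series for the reciprocal, then substitute.
h(0) = 1
h′(0) = -1
h′′(0) = 2
h′′′(0) = -8
h^(4)(0) = 40
h^(5)(0) = -256
Dividing each by k! gives the coefficients c_0, ..., c_5.

-32*s^5/15 + 5*s^4/3 - 4*s^3/3 + s^2 - s + 1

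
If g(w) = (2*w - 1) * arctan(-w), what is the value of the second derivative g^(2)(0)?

Distribute the polynomial across the series and collect like powers.
The coefficient of w^2 in the expansion is -2, so g′′(0) = 2! * (-2) = -4.

-4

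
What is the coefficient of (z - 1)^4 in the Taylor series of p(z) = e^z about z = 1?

e/24

Use the known series and substitute for the argument.
[(z - 1)^0] = e;  [(z - 1)^1] = e;  [(z - 1)^2] = e/2;  [(z - 1)^3] = e/6;  [(z - 1)^4] = e/24.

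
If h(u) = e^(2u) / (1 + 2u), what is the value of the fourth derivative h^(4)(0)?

Multiply the two series term by term and collect like powers.
From the series, [u^4] h = 6; multiply by 4! = 24 to get 144.

144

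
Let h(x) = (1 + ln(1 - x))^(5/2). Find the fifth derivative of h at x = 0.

Let u equal the inner series; expand the outer function in u and truncate.
From the series, [x^5] h = 109/256; multiply by 5! = 120 to get 1635/32.

1635/32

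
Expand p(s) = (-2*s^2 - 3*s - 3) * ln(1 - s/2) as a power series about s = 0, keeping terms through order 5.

143*s^5/960 + 27*s^4/64 + 3*s^3/2 + 15*s^2/8 + 3*s/2

Multiply each power in the prefactor through the base expansion.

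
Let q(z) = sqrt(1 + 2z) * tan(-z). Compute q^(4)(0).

Take the Cauchy product of the two expansions.
The coefficient of z^4 in the expansion is -5/6, so q^(4)(0) = 4! * (-5/6) = -20.

-20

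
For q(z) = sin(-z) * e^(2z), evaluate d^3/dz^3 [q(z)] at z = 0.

-11

Take the Cauchy product of the two expansions.
From the series, [z^3] q = -11/6; multiply by 3! = 6 to get -11.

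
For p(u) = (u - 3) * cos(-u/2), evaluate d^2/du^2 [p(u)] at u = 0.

Distribute the polynomial across the series and collect like powers.
The coefficient of u^2 in the expansion is 3/8, so p′′(0) = 2! * (3/8) = 3/4.

3/4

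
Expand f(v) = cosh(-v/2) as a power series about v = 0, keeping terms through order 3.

v^2/8 + 1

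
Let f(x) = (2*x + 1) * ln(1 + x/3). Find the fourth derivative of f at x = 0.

Shift and add copies of the series according to the polynomial's terms.
From the series, [x^4] f = 7/324; multiply by 4! = 24 to get 14/27.

14/27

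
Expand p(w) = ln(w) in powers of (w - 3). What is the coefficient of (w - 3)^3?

1/81

Apply the Taylor formula c_k = f^(k)(a)/k!.
[(w - 3)^0] = ln(3);  [(w - 3)^1] = 1/3;  [(w - 3)^2] = -1/18;  [(w - 3)^3] = 1/81.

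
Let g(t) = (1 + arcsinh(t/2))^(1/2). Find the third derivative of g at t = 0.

-1/64

Substitute the inner expansion into the outer series and collect powers.
From the series, [t^3] g = -1/384; multiply by 3! = 6 to get -1/64.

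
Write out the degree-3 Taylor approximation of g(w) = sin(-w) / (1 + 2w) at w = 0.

-23*w^3/6 + 2*w^2 - w

Write out both Maclaurin series and multiply, keeping only the needed powers.
[w^0] = 0;  [w^1] = -1;  [w^2] = 2;  [w^3] = -23/6.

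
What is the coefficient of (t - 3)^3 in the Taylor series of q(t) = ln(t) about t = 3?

1/81

q(3) = ln(3)
q′(3) = 1/3
q′′(3) = -1/9
q′′′(3) = 2/27
Then c_k = q^(k)(3)/k! gives each Taylor coefficient.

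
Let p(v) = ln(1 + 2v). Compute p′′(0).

Compute the successive derivatives at the expansion point and divide by k!.
The coefficient of v^2 in the expansion is -2, so p′′(0) = 2! * (-2) = -4.

-4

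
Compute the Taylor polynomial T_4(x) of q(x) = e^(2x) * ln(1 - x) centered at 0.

Take the Cauchy product of the two expansions.
q(0) = 0
q′(0) = -1
q′′(0) = -5
q′′′(0) = -20
q^(4)(0) = -78

-13*x^4/4 - 10*x^3/3 - 5*x^2/2 - x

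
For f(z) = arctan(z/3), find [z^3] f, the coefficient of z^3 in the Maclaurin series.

f(0) = 0
f′(0) = 1/3
f′′(0) = 0
f′′′(0) = -2/27
Dividing each by k! gives the coefficients c_0, ..., c_3.

-1/81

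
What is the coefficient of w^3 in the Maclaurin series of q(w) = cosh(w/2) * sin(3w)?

-33/8

Expand each factor separately, then convolve coefficients.
So c_3 = q′′′(0)/3! = -33/8.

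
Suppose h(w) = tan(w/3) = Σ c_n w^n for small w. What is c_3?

1/81

h(0) = 0
h′(0) = 1/3
h′′(0) = 0
h′′′(0) = 2/27
So c_3 = h′′′(0)/3! = 1/81.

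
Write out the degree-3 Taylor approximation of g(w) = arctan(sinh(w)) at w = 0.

-w^3/6 + w

Substitute the inner expansion into the outer series and collect powers.
g(0) = 0
g′(0) = 1
g′′(0) = 0
g′′′(0) = -1
Then c_k = g^(k)(0)/k! gives each Taylor coefficient.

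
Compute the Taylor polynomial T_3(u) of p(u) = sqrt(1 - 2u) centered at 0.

-u^3/2 - u^2/2 - u + 1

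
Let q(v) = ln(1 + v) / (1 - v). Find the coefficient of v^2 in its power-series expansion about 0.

1/2

Write out both Maclaurin series and multiply, keeping only the needed powers.
q(0) = 0
q′(0) = 1
q′′(0) = 1
Then c_k = q^(k)(0)/k! gives each Taylor coefficient.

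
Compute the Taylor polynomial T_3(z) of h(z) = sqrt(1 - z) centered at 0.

-z^3/16 - z^2/8 - z/2 + 1

[z^0] = 1;  [z^1] = -1/2;  [z^2] = -1/8;  [z^3] = -1/16.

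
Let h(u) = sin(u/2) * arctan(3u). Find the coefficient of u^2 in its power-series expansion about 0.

3/2

Take the Cauchy product of the two expansions.
h(0) = 0
h′(0) = 0
h′′(0) = 3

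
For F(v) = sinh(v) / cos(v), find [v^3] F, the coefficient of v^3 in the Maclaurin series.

Divide the numerator series by the denominator series (power-series long division).
F(0) = 0
F′(0) = 1
F′′(0) = 0
F′′′(0) = 4
The Taylor polynomial is Σ F^(k)(0)/k! · v^k.

2/3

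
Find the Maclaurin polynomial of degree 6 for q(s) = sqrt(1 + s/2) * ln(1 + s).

-4267*s^6/40960 + 3709*s^5/30720 - 55*s^4/384 + 17*s^3/96 - s^2/4 + s

Write out both Maclaurin series and multiply, keeping only the needed powers.
q(0) = 0
q′(0) = 1
q′′(0) = -1/2
q′′′(0) = 17/16
q^(4)(0) = -55/16
q^(5)(0) = 3709/256
q^(6)(0) = -38403/512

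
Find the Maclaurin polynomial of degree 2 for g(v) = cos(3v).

1 - 9*v^2/2

g(0) = 1
g′(0) = 0
g′′(0) = -9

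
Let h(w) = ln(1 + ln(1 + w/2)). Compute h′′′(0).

Plug the Maclaurin series of the inner function into that of the outer and collect terms.
From the series, [w^3] h = 7/48; multiply by 3! = 6 to get 7/8.

7/8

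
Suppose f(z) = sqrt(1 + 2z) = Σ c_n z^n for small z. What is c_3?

1/2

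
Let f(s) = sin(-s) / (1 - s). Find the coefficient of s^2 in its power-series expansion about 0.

-1

Expand each factor separately, then convolve coefficients.
[s^0] = 0;  [s^1] = -1;  [s^2] = -1.
So c_2 = f′′(0)/2! = -1.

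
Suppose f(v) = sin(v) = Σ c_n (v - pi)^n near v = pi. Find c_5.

-1/120

f(pi) = 0
f′(pi) = -1
f′′(pi) = 0
f′′′(pi) = 1
f^(4)(pi) = 0
f^(5)(pi) = -1
So c_5 = f^(5)(pi)/5! = -1/120.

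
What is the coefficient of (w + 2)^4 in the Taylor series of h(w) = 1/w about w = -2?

-1/32

[(w + 2)^0] = -1/2;  [(w + 2)^1] = -1/4;  [(w + 2)^2] = -1/8;  [(w + 2)^3] = -1/16;  [(w + 2)^4] = -1/32.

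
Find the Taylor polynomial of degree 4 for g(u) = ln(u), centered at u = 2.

-(u - 2)^4/64 + (u - 2)^3/24 - (u - 2)^2/8 + (u - 2)/2 + ln(2)

Differentiate repeatedly and evaluate at the center.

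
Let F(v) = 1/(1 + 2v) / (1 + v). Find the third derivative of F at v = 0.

-90

Write out both Maclaurin series and multiply, keeping only the needed powers.
From the series, [v^3] F = -15; multiply by 3! = 6 to get -90.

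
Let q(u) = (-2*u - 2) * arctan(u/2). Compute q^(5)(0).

Multiply each power in the prefactor through the base expansion.
The coefficient of u^5 in the expansion is -1/80, so q^(5)(0) = 5! * (-1/80) = -3/2.

-3/2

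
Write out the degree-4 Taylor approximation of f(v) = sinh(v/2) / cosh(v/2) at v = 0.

-v^3/24 + v/2

Invert the denominator's series and multiply.
[v^0] = 0;  [v^1] = 1/2;  [v^2] = 0;  [v^3] = -1/24;  [v^4] = 0.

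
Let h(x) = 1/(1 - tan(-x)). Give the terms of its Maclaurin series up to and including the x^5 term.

Compose series: expand the inner function first, then feed it into the outer expansion.
[x^0] = 1;  [x^1] = -1;  [x^2] = 1;  [x^3] = -4/3;  [x^4] = 5/3;  [x^5] = -32/15.

-32*x^5/15 + 5*x^4/3 - 4*x^3/3 + x^2 - x + 1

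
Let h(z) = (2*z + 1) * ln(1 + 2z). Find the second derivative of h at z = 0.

4

Distribute the polynomial across the series and collect like powers.
From the series, [z^2] h = 2; multiply by 2! = 2 to get 4.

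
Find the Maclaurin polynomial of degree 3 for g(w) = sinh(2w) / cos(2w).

16*w^3/3 + 2*w

Write the quotient as an unknown series and match coefficients against numerator = denominator · series.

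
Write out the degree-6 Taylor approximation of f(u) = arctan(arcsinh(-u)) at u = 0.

-53*u^5/120 + u^3/2 - u

Plug the Maclaurin series of the inner function into that of the outer and collect terms.
f(0) = 0
f′(0) = -1
f′′(0) = 0
f′′′(0) = 3
f^(4)(0) = 0
f^(5)(0) = -53
f^(6)(0) = 0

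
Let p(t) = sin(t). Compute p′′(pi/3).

-sqrt(3)/2

The coefficient of (t - pi/3)^2 in the expansion is -sqrt(3)/4, so p′′(pi/3) = 2! * (-sqrt(3)/4) = -sqrt(3)/2.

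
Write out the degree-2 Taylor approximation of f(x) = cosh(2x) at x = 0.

2*x^2 + 1

f(0) = 1
f′(0) = 0
f′′(0) = 4
Dividing each by k! gives the coefficients c_0, ..., c_2.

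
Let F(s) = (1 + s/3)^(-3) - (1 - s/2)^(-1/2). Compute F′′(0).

55/48

Add the two expansions coefficient-wise.
From the series, [s^2] F = 55/96; multiply by 2! = 2 to get 55/48.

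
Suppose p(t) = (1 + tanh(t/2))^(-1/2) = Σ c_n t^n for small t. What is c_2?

3/32

Compose series: expand the inner function first, then feed it into the outer expansion.
p(0) = 1
p′(0) = -1/4
p′′(0) = 3/16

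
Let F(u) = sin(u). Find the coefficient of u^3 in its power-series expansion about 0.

-1/6

Compute the successive derivatives at the expansion point and divide by k!.
[u^0] = 0;  [u^1] = 1;  [u^2] = 0;  [u^3] = -1/6.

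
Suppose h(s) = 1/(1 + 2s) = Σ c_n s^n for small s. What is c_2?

h(0) = 1
h′(0) = -2
h′′(0) = 8
Then c_k = h^(k)(0)/k! gives each Taylor coefficient.

4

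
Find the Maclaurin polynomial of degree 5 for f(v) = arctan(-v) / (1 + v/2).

-43*v^5/240 - v^4/24 + v^3/12 + v^2/2 - v

Take the Cauchy product of the two expansions.
f(0) = 0
f′(0) = -1
f′′(0) = 1
f′′′(0) = 1/2
f^(4)(0) = -1
f^(5)(0) = -43/2
Then c_k = f^(k)(0)/k! gives each Taylor coefficient.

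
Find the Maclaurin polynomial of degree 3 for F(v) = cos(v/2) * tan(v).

Expand each factor separately, then convolve coefficients.
F(0) = 0
F′(0) = 1
F′′(0) = 0
F′′′(0) = 5/4

5*v^3/24 + v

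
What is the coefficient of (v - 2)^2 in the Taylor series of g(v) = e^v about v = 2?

e^(2)/2

g(2) = e^(2)
g′(2) = e^(2)
g′′(2) = e^(2)
Then c_k = g^(k)(2)/k! gives each Taylor coefficient.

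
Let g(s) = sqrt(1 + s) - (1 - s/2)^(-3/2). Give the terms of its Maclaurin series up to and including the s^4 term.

Add the two expansions coefficient-wise.
g(0) = 0
g′(0) = -1/4
g′′(0) = -19/16
g′′′(0) = -81/64
g^(4)(0) = -1185/256
Then c_k = g^(k)(0)/k! gives each Taylor coefficient.

-395*s^4/2048 - 27*s^3/128 - 19*s^2/32 - s/4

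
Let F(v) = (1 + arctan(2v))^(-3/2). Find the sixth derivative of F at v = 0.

Substitute the inner expansion into the outer series and collect powers.
The coefficient of v^6 in the expansion is 1873/48, so F^(6)(0) = 6! * (1873/48) = 28095.

28095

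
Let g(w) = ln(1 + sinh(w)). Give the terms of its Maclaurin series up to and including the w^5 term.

3*w^5/8 - 5*w^4/12 + w^3/2 - w^2/2 + w

Substitute the inner expansion into the outer series and collect powers.
g(0) = 0
g′(0) = 1
g′′(0) = -1
g′′′(0) = 3
g^(4)(0) = -10
g^(5)(0) = 45
The Taylor polynomial is Σ g^(k)(0)/k! · w^k.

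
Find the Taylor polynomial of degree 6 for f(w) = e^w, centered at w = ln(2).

(w - ln(2))^6/360 + (w - ln(2))^5/60 + (w - ln(2))^4/12 + (w - ln(2))^3/3 + (w - ln(2))^2 + 2*(w - ln(2)) + 2

Differentiate repeatedly and evaluate at the center.
[(w - ln(2))^0] = 2;  [(w - ln(2))^1] = 2;  [(w - ln(2))^2] = 1;  [(w - ln(2))^3] = 1/3;  [(w - ln(2))^4] = 1/12;  [(w - ln(2))^5] = 1/60;  [(w - ln(2))^6] = 1/360.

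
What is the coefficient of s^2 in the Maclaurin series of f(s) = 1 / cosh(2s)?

Invert the denominator's series and multiply.
f(0) = 1
f′(0) = 0
f′′(0) = -4
So c_2 = f′′(0)/2! = -2.

-2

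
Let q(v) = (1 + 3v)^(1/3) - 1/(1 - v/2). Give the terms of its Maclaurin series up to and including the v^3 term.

Combine the two series term by term.
q(0) = 0
q′(0) = 1/2
q′′(0) = -5/2
q′′′(0) = 37/4
Then c_k = q^(k)(0)/k! gives each Taylor coefficient.

37*v^3/24 - 5*v^2/4 + v/2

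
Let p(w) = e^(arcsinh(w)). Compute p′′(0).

1

Let u equal the inner series; expand the outer function in u and truncate.
From the series, [w^2] p = 1/2; multiply by 2! = 2 to get 1.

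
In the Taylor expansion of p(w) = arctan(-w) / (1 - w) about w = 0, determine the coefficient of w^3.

Multiply the numerator's expansion by the denominator's geometric series.
p(0) = 0
p′(0) = -1
p′′(0) = -2
p′′′(0) = -4
So c_3 = p′′′(0)/3! = -2/3.

-2/3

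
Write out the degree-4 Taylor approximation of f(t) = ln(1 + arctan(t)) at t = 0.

t^4/12 - t^2/2 + t

Substitute the inner expansion into the outer series and collect powers.
f(0) = 0
f′(0) = 1
f′′(0) = -1
f′′′(0) = 0
f^(4)(0) = 2
Then c_k = f^(k)(0)/k! gives each Taylor coefficient.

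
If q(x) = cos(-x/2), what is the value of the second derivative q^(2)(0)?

Use the known series and substitute for the argument.
The coefficient of x^2 in the expansion is -1/8, so q′′(0) = 2! * (-1/8) = -1/4.

-1/4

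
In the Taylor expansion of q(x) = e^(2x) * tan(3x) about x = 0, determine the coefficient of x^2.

6

Take the Cauchy product of the two expansions.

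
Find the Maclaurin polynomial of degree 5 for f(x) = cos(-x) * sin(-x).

Take the Cauchy product of the two expansions.
f(0) = 0
f′(0) = -1
f′′(0) = 0
f′′′(0) = 4
f^(4)(0) = 0
f^(5)(0) = -16
Then c_k = f^(k)(0)/k! gives each Taylor coefficient.

-2*x^5/15 + 2*x^3/3 - x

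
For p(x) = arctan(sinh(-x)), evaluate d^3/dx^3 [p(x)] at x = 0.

1

Substitute the inner expansion into the outer series and collect powers.
From the series, [x^3] p = 1/6; multiply by 3! = 6 to get 1.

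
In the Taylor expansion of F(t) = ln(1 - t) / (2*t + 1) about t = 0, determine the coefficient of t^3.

Use 1/(1 - r) = Σ r^k on the denominator, then take the Cauchy product.
[t^0] = 0;  [t^1] = -1;  [t^2] = 3/2;  [t^3] = -10/3.

-10/3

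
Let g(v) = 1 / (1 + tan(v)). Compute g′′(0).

Use the geometric series for the reciprocal, then substitute.
The coefficient of v^2 in the expansion is 1, so g′′(0) = 2! * (1) = 2.

2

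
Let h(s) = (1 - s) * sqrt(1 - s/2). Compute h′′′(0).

Shift and add copies of the series according to the polynomial's terms.
The coefficient of s^3 in the expansion is 3/128, so h′′′(0) = 3! * (3/128) = 9/64.

9/64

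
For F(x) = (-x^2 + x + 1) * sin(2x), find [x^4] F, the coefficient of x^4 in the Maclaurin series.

-4/3

Distribute the polynomial across the series and collect like powers.
F(0) = 0
F′(0) = 2
F′′(0) = 4
F′′′(0) = -20
F^(4)(0) = -32
The Taylor polynomial is Σ F^(k)(0)/k! · x^k.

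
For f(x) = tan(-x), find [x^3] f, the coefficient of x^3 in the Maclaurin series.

f(0) = 0
f′(0) = -1
f′′(0) = 0
f′′′(0) = -2
So c_3 = f′′′(0)/3! = -1/3.

-1/3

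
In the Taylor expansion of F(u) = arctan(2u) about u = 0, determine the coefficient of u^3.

-8/3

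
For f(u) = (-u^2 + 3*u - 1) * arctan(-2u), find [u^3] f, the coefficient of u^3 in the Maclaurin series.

-2/3

Shift and add copies of the series according to the polynomial's terms.
f(0) = 0
f′(0) = 2
f′′(0) = -12
f′′′(0) = -4
So c_3 = f′′′(0)/3! = -2/3.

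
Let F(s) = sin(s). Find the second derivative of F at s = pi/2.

Apply the Taylor formula c_k = f^(k)(a)/k!.
From the series, [(s - pi/2)^2] F = -1/2; multiply by 2! = 2 to get -1.

-1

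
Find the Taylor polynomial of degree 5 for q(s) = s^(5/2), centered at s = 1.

3*(s - 1)^5/256 - 5*(s - 1)^4/128 + 5*(s - 1)^3/16 + 15*(s - 1)^2/8 + 5*(s - 1)/2 + 1

Apply the Taylor formula c_k = f^(k)(a)/k!.
q(1) = 1
q′(1) = 5/2
q′′(1) = 15/4
q′′′(1) = 15/8
q^(4)(1) = -15/16
q^(5)(1) = 45/32
The Taylor polynomial is Σ q^(k)(1)/k! · (s - 1)^k.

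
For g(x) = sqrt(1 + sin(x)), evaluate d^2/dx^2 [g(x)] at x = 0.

Substitute the inner expansion into the outer series and collect powers.
From the series, [x^2] g = -1/8; multiply by 2! = 2 to get -1/4.

-1/4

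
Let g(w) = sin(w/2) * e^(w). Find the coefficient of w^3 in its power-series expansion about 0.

11/48

Multiply the two series term by term and collect like powers.
g(0) = 0
g′(0) = 1/2
g′′(0) = 1
g′′′(0) = 11/8
So c_3 = g′′′(0)/3! = 11/48.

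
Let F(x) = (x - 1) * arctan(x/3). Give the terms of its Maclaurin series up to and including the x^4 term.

-x^4/81 + x^3/81 + x^2/3 - x/3

Multiply each power in the prefactor through the base expansion.
[x^0] = 0;  [x^1] = -1/3;  [x^2] = 1/3;  [x^3] = 1/81;  [x^4] = -1/81.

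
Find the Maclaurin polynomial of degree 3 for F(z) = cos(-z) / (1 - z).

z^3/2 + z^2/2 + z + 1

Multiply the numerator's expansion by the denominator's geometric series.
F(0) = 1
F′(0) = 1
F′′(0) = 1
F′′′(0) = 3
Dividing each by k! gives the coefficients c_0, ..., c_3.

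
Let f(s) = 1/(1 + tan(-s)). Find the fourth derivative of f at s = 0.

40

Compose series: expand the inner function first, then feed it into the outer expansion.
The coefficient of s^4 in the expansion is 5/3, so f^(4)(0) = 4! * (5/3) = 40.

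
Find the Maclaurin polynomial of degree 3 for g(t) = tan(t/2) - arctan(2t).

Combine the two series term by term.
g(0) = 0
g′(0) = -3/2
g′′(0) = 0
g′′′(0) = 65/4
Dividing each by k! gives the coefficients c_0, ..., c_3.

65*t^3/24 - 3*t/2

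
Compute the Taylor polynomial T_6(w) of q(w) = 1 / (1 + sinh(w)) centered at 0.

Write 1/(1+u) = 1 - u + u^2 - u^3 + ... and substitute the series for u.
q(0) = 1
q′(0) = -1
q′′(0) = 2
q′′′(0) = -7
q^(4)(0) = 32
q^(5)(0) = -181
q^(6)(0) = 1232

77*w^6/45 - 181*w^5/120 + 4*w^4/3 - 7*w^3/6 + w^2 - w + 1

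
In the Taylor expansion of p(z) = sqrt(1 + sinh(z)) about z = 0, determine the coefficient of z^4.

Substitute the inner expansion into the outer series and collect powers.
p(0) = 1
p′(0) = 1/2
p′′(0) = -1/4
p′′′(0) = 7/8
p^(4)(0) = -31/16
Dividing each by k! gives the coefficients c_0, ..., c_4.

-31/384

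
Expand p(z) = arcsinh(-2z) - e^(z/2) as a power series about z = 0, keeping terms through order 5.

-9217*z^5/3840 - z^4/384 + 21*z^3/16 - z^2/8 - 5*z/2 - 1

Add the two expansions coefficient-wise.
p(0) = -1
p′(0) = -5/2
p′′(0) = -1/4
p′′′(0) = 63/8
p^(4)(0) = -1/16
p^(5)(0) = -9217/32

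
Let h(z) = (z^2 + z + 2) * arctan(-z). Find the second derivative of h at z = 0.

-2

Multiply each power in the prefactor through the base expansion.
From the series, [z^2] h = -1; multiply by 2! = 2 to get -2.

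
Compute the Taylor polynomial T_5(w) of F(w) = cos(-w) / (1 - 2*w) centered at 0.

337*w^5/12 + 337*w^4/24 + 7*w^3 + 7*w^2/2 + 2*w + 1

Multiply the numerator's expansion by the denominator's geometric series.
[w^0] = 1;  [w^1] = 2;  [w^2] = 7/2;  [w^3] = 7;  [w^4] = 337/24;  [w^5] = 337/12.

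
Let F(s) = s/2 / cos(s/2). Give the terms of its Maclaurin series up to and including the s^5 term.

5*s^5/768 + s^3/16 + s/2

Invert the denominator's series and multiply.
F(0) = 0
F′(0) = 1/2
F′′(0) = 0
F′′′(0) = 3/8
F^(4)(0) = 0
F^(5)(0) = 25/32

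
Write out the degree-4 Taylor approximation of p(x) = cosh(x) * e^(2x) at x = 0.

41*x^4/24 + 7*x^3/3 + 5*x^2/2 + 2*x + 1

Expand each factor separately, then convolve coefficients.
p(0) = 1
p′(0) = 2
p′′(0) = 5
p′′′(0) = 14
p^(4)(0) = 41
The Taylor polynomial is Σ p^(k)(0)/k! · x^k.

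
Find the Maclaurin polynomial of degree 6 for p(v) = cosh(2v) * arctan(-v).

Expand each factor separately, then convolve coefficients.
[v^0] = 0;  [v^1] = -1;  [v^2] = 0;  [v^3] = -5/3;  [v^4] = 0;  [v^5] = -1/5;  [v^6] = 0.

-v^5/5 - 5*v^3/3 - v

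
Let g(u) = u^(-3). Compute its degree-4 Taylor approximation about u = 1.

15*(u - 1)^4 - 10*(u - 1)^3 + 6*(u - 1)^2 - 3*(u - 1) + 1

[(u - 1)^0] = 1;  [(u - 1)^1] = -3;  [(u - 1)^2] = 6;  [(u - 1)^3] = -10;  [(u - 1)^4] = 15.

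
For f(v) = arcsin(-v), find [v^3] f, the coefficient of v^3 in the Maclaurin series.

-1/6

Use the known series and substitute for the argument.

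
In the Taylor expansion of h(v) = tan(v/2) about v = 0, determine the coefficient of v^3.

1/24

[v^0] = 0;  [v^1] = 1/2;  [v^2] = 0;  [v^3] = 1/24.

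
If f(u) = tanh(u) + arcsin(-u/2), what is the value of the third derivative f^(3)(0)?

-17/8

Combine the two series term by term.
From the series, [u^3] f = -17/48; multiply by 3! = 6 to get -17/8.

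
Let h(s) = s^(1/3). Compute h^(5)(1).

880/243

From the series, [(s - 1)^5] h = 22/729; multiply by 5! = 120 to get 880/243.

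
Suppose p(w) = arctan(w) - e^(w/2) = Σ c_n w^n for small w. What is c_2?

-1/8

Combine the two series term by term.
p(0) = -1
p′(0) = 1/2
p′′(0) = -1/4
Dividing each by k! gives the coefficients c_0, ..., c_2.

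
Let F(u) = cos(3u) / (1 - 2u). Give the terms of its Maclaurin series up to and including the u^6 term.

Write out both Maclaurin series and multiply, keeping only the needed powers.
F(0) = 1
F′(0) = 2
F′′(0) = -1
F′′′(0) = -6
F^(4)(0) = 33
F^(5)(0) = 330
F^(6)(0) = 3231

359*u^6/80 + 11*u^5/4 + 11*u^4/8 - u^3 - u^2/2 + 2*u + 1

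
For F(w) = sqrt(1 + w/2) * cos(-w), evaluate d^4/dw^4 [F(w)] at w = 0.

Multiply the two series term by term and collect like powers.
The coefficient of w^4 in the expansion is 337/6144, so F^(4)(0) = 4! * (337/6144) = 337/256.

337/256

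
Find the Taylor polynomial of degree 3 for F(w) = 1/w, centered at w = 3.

-(w - 3)^3/81 + (w - 3)^2/27 - (w - 3)/9 + 1/3

Use the known series and substitute for the argument.
F(3) = 1/3
F′(3) = -1/9
F′′(3) = 2/27
F′′′(3) = -2/27
Then c_k = F^(k)(3)/k! gives each Taylor coefficient.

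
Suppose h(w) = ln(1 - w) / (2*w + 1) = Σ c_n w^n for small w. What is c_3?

Use 1/(1 - r) = Σ r^k on the denominator, then take the Cauchy product.
h(0) = 0
h′(0) = -1
h′′(0) = 3
h′′′(0) = -20
Dividing each by k! gives the coefficients c_0, ..., c_3.

-10/3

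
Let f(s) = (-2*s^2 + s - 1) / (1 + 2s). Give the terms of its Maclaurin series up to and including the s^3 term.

Shift and add copies of the series according to the polynomial's terms.
f(0) = -1
f′(0) = 3
f′′(0) = -16
f′′′(0) = 96
Dividing each by k! gives the coefficients c_0, ..., c_3.

16*s^3 - 8*s^2 + 3*s - 1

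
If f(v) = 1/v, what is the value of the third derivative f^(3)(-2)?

The coefficient of (v + 2)^3 in the expansion is -1/16, so f′′′(-2) = 3! * (-1/16) = -3/8.

-3/8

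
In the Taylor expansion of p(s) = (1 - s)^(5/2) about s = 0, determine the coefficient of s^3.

p(0) = 1
p′(0) = -5/2
p′′(0) = 15/4
p′′′(0) = -15/8
So c_3 = p′′′(0)/3! = -5/16.

-5/16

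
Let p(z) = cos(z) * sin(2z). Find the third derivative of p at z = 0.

-14

Multiply the two series term by term and collect like powers.
From the series, [z^3] p = -7/3; multiply by 3! = 6 to get -14.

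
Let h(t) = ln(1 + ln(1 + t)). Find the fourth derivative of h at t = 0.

Plug the Maclaurin series of the inner function into that of the outer and collect terms.
The coefficient of t^4 in the expansion is -35/24, so h^(4)(0) = 4! * (-35/24) = -35.

-35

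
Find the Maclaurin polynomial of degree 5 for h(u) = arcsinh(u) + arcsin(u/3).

Combine the two series term by term.
[u^0] = 0;  [u^1] = 4/3;  [u^2] = 0;  [u^3] = -13/81;  [u^4] = 0;  [u^5] = 61/810.

61*u^5/810 - 13*u^3/81 + 4*u/3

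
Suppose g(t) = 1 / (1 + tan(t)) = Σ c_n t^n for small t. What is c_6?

122/45

Use the geometric series for the reciprocal, then substitute.
g(0) = 1
g′(0) = -1
g′′(0) = 2
g′′′(0) = -8
g^(4)(0) = 40
g^(5)(0) = -256
g^(6)(0) = 1952
Then c_k = g^(k)(0)/k! gives each Taylor coefficient.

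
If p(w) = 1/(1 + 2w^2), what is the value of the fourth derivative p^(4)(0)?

96

The coefficient of w^4 in the expansion is 4, so p^(4)(0) = 4! * (4) = 96.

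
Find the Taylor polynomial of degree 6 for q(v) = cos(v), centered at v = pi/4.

-sqrt(2)*(v - pi/4)^6/1440 - sqrt(2)*(v - pi/4)^5/240 + sqrt(2)*(v - pi/4)^4/48 + sqrt(2)*(v - pi/4)^3/12 - sqrt(2)*(v - pi/4)^2/4 - sqrt(2)*(v - pi/4)/2 + sqrt(2)/2

q(pi/4) = sqrt(2)/2
q′(pi/4) = -sqrt(2)/2
q′′(pi/4) = -sqrt(2)/2
q′′′(pi/4) = sqrt(2)/2
q^(4)(pi/4) = sqrt(2)/2
q^(5)(pi/4) = -sqrt(2)/2
q^(6)(pi/4) = -sqrt(2)/2
Dividing each by k! gives the coefficients c_0, ..., c_6.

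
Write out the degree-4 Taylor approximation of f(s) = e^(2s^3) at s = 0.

[s^0] = 1;  [s^1] = 0;  [s^2] = 0;  [s^3] = 2;  [s^4] = 0.

2*s^3 + 1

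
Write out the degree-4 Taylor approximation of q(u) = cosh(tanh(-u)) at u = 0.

Plug the Maclaurin series of the inner function into that of the outer and collect terms.
q(0) = 1
q′(0) = 0
q′′(0) = 1
q′′′(0) = 0
q^(4)(0) = -7

-7*u^4/24 + u^2/2 + 1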